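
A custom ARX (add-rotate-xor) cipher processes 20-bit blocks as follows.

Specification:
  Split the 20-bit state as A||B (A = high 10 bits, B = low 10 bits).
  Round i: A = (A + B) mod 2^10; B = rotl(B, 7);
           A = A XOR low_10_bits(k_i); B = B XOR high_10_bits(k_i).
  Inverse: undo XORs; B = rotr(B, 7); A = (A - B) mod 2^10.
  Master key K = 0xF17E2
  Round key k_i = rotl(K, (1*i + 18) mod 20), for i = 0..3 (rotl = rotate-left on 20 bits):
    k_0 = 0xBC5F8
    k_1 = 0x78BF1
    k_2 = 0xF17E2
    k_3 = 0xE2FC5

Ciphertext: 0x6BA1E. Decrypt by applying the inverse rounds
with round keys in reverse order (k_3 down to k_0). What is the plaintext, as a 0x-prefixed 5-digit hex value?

s_0 = ciphertext = 0x6BA1E
s_1 = InvRound(s_0, k_3) = 0x700AB
s_2 = InvRound(s_1, k_2) = 0xAB376
s_3 = InvRound(s_2, k_1) = 0x2E0A5
s_4 = InvRound(s_3, k_0) = 0xA72A4

0xA72A4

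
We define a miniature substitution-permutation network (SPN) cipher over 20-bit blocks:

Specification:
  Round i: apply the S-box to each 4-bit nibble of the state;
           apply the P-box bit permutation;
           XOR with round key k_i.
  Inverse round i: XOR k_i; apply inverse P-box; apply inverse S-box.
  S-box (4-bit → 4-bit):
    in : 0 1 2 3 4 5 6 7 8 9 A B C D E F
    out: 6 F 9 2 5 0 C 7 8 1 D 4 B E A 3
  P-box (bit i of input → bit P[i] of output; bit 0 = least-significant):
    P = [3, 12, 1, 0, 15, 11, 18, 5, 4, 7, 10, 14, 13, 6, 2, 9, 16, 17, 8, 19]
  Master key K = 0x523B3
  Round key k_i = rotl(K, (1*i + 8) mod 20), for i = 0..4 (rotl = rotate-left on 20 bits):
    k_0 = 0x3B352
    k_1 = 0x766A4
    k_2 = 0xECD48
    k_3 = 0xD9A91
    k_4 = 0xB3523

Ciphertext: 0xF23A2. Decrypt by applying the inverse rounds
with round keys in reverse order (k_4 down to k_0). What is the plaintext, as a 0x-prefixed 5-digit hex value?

s_0 = ciphertext = 0xF23A2
s_1 = InvRound(s_0, k_4) = 0x580BE
s_2 = InvRound(s_1, k_3) = 0x865E1
s_3 = InvRound(s_2, k_2) = 0x39312
s_4 = InvRound(s_3, k_1) = 0xB41A0
s_5 = InvRound(s_4, k_0) = 0x8CC20

0x8CC20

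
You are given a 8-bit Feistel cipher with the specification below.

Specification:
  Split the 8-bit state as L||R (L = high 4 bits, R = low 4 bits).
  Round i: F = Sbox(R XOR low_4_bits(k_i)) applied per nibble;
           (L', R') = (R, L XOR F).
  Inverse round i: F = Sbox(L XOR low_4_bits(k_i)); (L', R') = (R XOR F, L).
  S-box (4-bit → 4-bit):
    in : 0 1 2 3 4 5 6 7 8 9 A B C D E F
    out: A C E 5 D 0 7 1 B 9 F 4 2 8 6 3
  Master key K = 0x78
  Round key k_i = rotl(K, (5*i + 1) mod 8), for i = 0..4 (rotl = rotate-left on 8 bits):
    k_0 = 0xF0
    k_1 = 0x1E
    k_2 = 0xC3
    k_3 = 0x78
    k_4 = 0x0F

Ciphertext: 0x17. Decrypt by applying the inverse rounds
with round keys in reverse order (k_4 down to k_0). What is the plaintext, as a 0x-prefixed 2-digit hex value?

0x7C

s_0 = ciphertext = 0x17
s_1 = InvRound(s_0, k_4) = 0x11
s_2 = InvRound(s_1, k_3) = 0x81
s_3 = InvRound(s_2, k_2) = 0x58
s_4 = InvRound(s_3, k_1) = 0xC5
s_5 = InvRound(s_4, k_0) = 0x7C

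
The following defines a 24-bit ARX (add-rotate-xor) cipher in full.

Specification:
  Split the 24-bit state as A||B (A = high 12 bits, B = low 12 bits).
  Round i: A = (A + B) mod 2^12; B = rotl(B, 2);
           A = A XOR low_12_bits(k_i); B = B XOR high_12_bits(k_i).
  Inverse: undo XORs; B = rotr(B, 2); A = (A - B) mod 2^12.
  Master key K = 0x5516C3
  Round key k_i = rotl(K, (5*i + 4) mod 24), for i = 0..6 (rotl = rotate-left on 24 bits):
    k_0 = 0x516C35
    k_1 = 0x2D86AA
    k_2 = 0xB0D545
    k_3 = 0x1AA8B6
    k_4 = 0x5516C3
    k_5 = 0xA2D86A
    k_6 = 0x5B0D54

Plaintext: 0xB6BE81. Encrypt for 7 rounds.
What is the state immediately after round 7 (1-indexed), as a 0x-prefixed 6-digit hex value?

0x47D082

s_0 = plaintext = 0xB6BE81
s_1 = Round(s_0, k_0) = 0x5D9F11
s_2 = Round(s_1, k_1) = 0x240E9F
s_3 = Round(s_2, k_2) = 0x59A172
s_4 = Round(s_3, k_3) = 0xFBA462
s_5 = Round(s_4, k_4) = 0x2DF4D8
s_6 = Round(s_5, k_5) = 0xFDD94C
s_7 = Round(s_6, k_6) = 0x47D082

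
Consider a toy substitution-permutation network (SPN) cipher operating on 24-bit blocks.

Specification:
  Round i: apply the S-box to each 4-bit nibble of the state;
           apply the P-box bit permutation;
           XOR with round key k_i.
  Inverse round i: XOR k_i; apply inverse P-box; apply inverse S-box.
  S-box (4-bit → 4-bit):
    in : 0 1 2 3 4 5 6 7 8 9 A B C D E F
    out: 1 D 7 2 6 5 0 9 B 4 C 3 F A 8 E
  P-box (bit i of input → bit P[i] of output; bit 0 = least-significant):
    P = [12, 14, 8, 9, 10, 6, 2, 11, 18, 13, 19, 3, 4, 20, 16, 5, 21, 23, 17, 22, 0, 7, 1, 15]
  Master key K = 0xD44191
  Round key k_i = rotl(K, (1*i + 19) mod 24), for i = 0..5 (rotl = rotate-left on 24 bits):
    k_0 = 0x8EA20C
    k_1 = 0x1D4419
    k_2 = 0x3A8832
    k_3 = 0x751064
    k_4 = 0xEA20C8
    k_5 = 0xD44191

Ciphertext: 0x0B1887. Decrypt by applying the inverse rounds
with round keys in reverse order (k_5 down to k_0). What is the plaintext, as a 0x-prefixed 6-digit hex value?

0x611260

s_0 = ciphertext = 0x0B1887
s_1 = InvRound(s_0, k_5) = 0x9F25A2
s_2 = InvRound(s_1, k_4) = 0x97F7B9
s_3 = InvRound(s_2, k_3) = 0x8C0D2F
s_4 = InvRound(s_3, k_2) = 0x72B759
s_5 = InvRound(s_4, k_1) = 0xE1923C
s_6 = InvRound(s_5, k_0) = 0x611260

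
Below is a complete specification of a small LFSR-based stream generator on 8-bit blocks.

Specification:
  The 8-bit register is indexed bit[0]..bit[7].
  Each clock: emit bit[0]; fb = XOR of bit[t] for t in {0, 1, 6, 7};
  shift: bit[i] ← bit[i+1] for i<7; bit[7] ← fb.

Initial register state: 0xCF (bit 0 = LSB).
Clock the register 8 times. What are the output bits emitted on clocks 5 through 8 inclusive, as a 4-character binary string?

0011

reg_0 = 0xCF
clock 1: out=1, reg = 0x67
clock 2: out=1, reg = 0xB3
clock 3: out=1, reg = 0xD9
clock 4: out=1, reg = 0xEC
clock 5: out=0, reg = 0x76
clock 6: out=0, reg = 0x3B
clock 7: out=1, reg = 0x1D
clock 8: out=1, reg = 0x8E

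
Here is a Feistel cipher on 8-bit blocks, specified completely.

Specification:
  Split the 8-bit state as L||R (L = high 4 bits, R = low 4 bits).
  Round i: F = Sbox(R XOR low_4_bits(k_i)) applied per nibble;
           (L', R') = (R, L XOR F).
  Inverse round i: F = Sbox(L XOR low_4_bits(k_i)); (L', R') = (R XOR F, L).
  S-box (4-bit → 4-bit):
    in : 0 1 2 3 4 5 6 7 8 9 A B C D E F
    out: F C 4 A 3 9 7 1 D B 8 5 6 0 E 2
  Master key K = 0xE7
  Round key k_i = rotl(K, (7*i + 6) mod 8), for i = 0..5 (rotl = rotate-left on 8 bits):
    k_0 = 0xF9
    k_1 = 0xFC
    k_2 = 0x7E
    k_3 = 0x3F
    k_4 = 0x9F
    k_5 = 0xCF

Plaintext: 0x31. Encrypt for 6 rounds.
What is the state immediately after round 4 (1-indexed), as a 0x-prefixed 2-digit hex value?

s_0 = plaintext = 0x31
s_1 = Round(s_0, k_0) = 0x1E
s_2 = Round(s_1, k_1) = 0xE5
s_3 = Round(s_2, k_2) = 0x5B
s_4 = Round(s_3, k_3) = 0xB6
s_5 = Round(s_4, k_4) = 0x60
s_6 = Round(s_5, k_5) = 0x04

0xB6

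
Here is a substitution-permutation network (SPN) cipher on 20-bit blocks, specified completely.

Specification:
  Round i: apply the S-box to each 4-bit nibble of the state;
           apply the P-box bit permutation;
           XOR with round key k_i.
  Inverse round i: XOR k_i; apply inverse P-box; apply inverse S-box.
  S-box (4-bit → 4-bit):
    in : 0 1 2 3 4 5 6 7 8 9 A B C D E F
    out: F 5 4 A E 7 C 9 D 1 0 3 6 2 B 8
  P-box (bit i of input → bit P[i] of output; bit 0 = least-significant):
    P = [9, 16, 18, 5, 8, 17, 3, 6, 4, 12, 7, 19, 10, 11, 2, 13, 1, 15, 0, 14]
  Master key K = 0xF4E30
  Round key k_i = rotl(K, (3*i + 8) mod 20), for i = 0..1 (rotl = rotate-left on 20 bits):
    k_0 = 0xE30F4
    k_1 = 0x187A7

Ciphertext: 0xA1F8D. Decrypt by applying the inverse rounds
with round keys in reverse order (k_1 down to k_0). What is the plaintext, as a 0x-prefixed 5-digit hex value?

0x06990

s_0 = ciphertext = 0xA1F8D
s_1 = InvRound(s_0, k_1) = 0xBD3C3
s_2 = InvRound(s_1, k_0) = 0x06990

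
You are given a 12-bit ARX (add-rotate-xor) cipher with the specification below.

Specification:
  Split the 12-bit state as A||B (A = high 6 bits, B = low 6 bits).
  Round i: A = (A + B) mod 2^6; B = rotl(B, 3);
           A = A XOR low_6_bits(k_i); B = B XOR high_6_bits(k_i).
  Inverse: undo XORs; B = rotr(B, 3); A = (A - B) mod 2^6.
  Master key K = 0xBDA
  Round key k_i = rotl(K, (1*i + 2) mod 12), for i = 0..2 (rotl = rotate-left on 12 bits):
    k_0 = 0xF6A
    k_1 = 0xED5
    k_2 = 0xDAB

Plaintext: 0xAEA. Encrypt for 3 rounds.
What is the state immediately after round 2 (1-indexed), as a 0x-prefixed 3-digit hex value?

0xCBE

s_0 = plaintext = 0xAEA
s_1 = Round(s_0, k_0) = 0xFE8
s_2 = Round(s_1, k_1) = 0xCBE
s_3 = Round(s_2, k_2) = 0x6C1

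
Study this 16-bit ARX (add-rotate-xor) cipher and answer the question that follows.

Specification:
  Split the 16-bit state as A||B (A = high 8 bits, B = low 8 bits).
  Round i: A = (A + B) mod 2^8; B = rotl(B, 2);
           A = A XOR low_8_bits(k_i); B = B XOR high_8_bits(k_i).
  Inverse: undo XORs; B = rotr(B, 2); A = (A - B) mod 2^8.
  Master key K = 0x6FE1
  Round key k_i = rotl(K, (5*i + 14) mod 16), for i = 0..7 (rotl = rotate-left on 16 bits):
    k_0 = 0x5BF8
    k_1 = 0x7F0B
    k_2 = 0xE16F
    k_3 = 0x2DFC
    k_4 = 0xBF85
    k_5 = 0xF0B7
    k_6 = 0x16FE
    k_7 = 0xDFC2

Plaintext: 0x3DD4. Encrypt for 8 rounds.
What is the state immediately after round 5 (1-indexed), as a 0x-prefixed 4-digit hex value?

0x08C2

s_0 = plaintext = 0x3DD4
s_1 = Round(s_0, k_0) = 0xE908
s_2 = Round(s_1, k_1) = 0xFA5F
s_3 = Round(s_2, k_2) = 0x369C
s_4 = Round(s_3, k_3) = 0x2E5F
s_5 = Round(s_4, k_4) = 0x08C2
s_6 = Round(s_5, k_5) = 0x7DFB
s_7 = Round(s_6, k_6) = 0x86F9
s_8 = Round(s_7, k_7) = 0xBD38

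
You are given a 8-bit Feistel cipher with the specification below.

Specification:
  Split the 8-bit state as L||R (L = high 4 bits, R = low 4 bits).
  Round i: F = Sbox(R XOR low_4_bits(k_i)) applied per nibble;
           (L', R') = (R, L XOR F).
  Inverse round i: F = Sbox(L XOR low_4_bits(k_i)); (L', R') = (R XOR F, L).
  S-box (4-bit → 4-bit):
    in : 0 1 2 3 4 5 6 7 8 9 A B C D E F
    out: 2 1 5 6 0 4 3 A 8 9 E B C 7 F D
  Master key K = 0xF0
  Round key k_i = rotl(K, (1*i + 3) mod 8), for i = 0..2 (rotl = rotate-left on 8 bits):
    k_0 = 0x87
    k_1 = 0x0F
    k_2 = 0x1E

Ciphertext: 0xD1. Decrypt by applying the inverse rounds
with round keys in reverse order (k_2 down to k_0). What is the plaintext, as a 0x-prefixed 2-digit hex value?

s_0 = ciphertext = 0xD1
s_1 = InvRound(s_0, k_2) = 0x7D
s_2 = InvRound(s_1, k_1) = 0x57
s_3 = InvRound(s_2, k_0) = 0x25

0x25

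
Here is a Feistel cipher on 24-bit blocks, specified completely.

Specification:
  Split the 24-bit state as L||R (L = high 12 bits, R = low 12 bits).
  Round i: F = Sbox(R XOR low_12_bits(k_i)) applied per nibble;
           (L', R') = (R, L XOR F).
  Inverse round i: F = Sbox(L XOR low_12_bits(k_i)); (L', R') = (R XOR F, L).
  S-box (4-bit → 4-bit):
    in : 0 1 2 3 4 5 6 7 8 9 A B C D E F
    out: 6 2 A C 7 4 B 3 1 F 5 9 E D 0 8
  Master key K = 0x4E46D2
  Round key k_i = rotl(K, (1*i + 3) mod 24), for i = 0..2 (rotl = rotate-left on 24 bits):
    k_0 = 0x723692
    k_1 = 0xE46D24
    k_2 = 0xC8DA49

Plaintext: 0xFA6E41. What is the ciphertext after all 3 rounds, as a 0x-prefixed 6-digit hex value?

s_0 = plaintext = 0xFA6E41
s_1 = Round(s_0, k_0) = 0xE41E7A
s_2 = Round(s_1, k_1) = 0xE7A201
s_3 = Round(s_2, k_2) = 0x201F0B

0x201F0B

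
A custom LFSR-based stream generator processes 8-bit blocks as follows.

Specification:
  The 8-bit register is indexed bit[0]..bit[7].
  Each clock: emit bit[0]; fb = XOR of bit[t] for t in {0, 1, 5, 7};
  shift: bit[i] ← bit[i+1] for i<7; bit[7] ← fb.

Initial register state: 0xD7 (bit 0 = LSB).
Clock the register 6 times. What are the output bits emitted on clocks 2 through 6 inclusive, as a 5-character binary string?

reg_0 = 0xD7
clock 1: out=1, reg = 0xEB
clock 2: out=1, reg = 0x75
clock 3: out=1, reg = 0x3A
clock 4: out=0, reg = 0x1D
clock 5: out=1, reg = 0x8E
clock 6: out=0, reg = 0x47

11010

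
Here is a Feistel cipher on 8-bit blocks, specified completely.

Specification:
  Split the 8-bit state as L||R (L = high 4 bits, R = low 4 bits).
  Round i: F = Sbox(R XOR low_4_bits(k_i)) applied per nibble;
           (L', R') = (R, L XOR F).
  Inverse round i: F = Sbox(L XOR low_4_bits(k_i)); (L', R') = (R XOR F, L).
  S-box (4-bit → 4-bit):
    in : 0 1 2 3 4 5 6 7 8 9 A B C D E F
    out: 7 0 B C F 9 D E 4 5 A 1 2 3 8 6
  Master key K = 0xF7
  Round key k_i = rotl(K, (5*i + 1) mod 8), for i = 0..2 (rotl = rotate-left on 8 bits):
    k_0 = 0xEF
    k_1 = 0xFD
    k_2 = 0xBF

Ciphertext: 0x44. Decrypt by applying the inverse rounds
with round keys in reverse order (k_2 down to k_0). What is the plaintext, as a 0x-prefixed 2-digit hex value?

s_0 = ciphertext = 0x44
s_1 = InvRound(s_0, k_2) = 0x54
s_2 = InvRound(s_1, k_1) = 0x05
s_3 = InvRound(s_2, k_0) = 0x30

0x30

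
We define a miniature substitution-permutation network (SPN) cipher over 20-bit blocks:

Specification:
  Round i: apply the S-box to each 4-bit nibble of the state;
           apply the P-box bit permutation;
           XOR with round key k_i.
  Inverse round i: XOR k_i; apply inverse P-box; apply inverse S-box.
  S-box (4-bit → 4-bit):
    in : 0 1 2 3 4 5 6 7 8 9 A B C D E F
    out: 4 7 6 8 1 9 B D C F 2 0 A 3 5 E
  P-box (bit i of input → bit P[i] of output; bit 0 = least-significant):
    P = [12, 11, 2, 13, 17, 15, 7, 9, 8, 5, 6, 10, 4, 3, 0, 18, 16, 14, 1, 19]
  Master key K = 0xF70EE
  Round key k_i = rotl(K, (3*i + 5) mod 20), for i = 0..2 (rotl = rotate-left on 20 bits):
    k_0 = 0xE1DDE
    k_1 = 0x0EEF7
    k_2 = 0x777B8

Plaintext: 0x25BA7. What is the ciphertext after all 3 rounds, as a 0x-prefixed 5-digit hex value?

0x7FC9F

s_0 = plaintext = 0x25BA7
s_1 = Round(s_0, k_0) = 0xAEDC8
s_2 = Round(s_1, k_1) = 0x00DC2
s_3 = Round(s_2, k_2) = 0x7FC9F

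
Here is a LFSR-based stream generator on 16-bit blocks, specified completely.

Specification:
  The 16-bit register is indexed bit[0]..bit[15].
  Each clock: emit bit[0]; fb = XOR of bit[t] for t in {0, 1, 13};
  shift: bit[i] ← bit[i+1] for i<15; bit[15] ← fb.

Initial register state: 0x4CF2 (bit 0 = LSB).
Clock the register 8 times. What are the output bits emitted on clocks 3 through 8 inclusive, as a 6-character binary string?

001111

reg_0 = 0x4CF2
clock 1: out=0, reg = 0xA679
clock 2: out=1, reg = 0x533C
clock 3: out=0, reg = 0x299E
clock 4: out=0, reg = 0x14CF
clock 5: out=1, reg = 0x0A67
clock 6: out=1, reg = 0x0533
clock 7: out=1, reg = 0x0299
clock 8: out=1, reg = 0x814C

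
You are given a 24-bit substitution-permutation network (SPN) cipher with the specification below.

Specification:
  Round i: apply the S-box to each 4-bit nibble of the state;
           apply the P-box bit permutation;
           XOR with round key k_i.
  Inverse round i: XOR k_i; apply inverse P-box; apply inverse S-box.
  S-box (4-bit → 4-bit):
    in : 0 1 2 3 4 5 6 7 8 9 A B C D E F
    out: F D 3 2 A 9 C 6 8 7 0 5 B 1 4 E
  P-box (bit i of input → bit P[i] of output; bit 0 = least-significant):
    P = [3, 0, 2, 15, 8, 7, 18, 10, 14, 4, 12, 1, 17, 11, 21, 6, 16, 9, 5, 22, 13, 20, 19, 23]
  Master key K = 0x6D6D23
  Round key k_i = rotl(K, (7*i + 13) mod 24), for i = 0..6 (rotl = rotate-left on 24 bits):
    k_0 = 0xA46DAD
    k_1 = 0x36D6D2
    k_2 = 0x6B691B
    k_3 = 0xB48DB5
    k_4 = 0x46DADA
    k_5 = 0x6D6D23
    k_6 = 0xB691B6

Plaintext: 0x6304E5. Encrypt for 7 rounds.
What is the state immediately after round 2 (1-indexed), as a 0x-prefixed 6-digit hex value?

0x8AE247

s_0 = plaintext = 0x6304E5
s_1 = Round(s_0, k_0) = 0x0AE7F7
s_2 = Round(s_1, k_1) = 0x8AE247
s_3 = Round(s_2, k_2) = 0xCB2D8E
s_4 = Round(s_3, k_3) = 0x27E191
s_5 = Round(s_4, k_4) = 0x722974
s_6 = Round(s_5, k_5) = 0x72B7B2
s_7 = Round(s_6, k_6) = 0x8982AF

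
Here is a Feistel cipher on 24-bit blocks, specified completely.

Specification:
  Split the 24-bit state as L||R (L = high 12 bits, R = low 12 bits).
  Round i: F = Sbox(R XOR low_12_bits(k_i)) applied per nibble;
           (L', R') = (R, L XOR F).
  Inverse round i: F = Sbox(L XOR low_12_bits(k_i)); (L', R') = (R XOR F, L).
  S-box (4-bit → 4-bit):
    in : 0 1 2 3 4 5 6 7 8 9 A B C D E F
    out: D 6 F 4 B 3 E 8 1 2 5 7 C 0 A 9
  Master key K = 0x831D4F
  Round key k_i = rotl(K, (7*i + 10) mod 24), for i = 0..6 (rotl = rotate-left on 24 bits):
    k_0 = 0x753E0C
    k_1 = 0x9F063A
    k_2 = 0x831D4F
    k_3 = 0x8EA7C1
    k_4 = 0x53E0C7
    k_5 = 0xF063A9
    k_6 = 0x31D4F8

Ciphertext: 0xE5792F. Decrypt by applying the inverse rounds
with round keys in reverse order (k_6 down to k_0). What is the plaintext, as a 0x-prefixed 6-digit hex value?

0x20328B

s_0 = ciphertext = 0xE5792F
s_1 = InvRound(s_0, k_6) = 0xC76E57
s_2 = InvRound(s_1, k_5) = 0x75EC76
s_3 = InvRound(s_2, k_4) = 0x45475E
s_4 = InvRound(s_3, k_3) = 0x37D454
s_5 = InvRound(s_4, k_2) = 0xE1B37D
s_6 = InvRound(s_5, k_1) = 0x28BE1B
s_7 = InvRound(s_6, k_0) = 0x20328B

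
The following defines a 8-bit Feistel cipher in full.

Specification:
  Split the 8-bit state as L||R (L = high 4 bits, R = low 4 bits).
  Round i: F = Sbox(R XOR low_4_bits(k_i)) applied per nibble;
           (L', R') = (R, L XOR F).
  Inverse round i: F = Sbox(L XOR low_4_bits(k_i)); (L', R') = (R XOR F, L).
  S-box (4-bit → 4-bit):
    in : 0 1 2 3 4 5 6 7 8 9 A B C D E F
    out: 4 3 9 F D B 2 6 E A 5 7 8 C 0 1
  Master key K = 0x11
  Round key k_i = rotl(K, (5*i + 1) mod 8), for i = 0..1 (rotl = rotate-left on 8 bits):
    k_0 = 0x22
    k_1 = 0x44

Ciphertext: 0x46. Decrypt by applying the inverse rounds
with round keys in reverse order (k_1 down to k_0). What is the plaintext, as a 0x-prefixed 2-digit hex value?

0x02

s_0 = ciphertext = 0x46
s_1 = InvRound(s_0, k_1) = 0x24
s_2 = InvRound(s_1, k_0) = 0x02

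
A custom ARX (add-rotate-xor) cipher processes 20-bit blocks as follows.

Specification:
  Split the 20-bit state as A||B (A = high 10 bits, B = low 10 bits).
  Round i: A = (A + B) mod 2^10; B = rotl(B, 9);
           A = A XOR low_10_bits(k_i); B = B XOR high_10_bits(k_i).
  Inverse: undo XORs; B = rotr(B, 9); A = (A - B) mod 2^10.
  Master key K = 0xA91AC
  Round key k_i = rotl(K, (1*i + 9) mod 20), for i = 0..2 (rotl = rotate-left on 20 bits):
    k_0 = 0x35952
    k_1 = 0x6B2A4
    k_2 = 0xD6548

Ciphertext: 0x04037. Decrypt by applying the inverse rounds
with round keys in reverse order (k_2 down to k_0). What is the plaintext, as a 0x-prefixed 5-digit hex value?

s_0 = ciphertext = 0x04037
s_1 = InvRound(s_0, k_2) = 0x9EEDD
s_2 = InvRound(s_1, k_1) = 0x7F2E3
s_3 = InvRound(s_2, k_0) = 0x10C6B

0x10C6B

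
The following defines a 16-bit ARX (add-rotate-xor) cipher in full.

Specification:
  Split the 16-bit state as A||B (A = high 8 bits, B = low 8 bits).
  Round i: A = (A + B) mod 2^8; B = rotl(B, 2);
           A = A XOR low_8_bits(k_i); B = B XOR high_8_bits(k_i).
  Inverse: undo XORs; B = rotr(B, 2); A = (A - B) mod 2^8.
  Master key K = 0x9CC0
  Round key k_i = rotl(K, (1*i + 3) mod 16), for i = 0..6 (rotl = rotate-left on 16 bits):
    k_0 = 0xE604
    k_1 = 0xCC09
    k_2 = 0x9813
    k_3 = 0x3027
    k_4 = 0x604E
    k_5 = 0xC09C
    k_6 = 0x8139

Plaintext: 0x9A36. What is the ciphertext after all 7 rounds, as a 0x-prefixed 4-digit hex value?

s_0 = plaintext = 0x9A36
s_1 = Round(s_0, k_0) = 0xD43E
s_2 = Round(s_1, k_1) = 0x1B34
s_3 = Round(s_2, k_2) = 0x5C48
s_4 = Round(s_3, k_3) = 0x8311
s_5 = Round(s_4, k_4) = 0xDA24
s_6 = Round(s_5, k_5) = 0x6250
s_7 = Round(s_6, k_6) = 0x8BC0

0x8BC0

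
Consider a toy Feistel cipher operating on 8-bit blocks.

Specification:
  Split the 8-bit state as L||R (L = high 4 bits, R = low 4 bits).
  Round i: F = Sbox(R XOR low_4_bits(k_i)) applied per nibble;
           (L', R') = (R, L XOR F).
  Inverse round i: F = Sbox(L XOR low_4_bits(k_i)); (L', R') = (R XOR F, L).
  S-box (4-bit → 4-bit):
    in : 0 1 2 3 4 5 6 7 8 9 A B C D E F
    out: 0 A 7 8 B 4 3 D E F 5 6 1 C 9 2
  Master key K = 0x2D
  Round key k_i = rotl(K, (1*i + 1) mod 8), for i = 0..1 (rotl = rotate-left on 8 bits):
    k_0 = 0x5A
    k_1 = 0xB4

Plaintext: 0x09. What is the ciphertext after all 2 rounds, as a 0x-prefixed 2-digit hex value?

s_0 = plaintext = 0x09
s_1 = Round(s_0, k_0) = 0x98
s_2 = Round(s_1, k_1) = 0x88

0x88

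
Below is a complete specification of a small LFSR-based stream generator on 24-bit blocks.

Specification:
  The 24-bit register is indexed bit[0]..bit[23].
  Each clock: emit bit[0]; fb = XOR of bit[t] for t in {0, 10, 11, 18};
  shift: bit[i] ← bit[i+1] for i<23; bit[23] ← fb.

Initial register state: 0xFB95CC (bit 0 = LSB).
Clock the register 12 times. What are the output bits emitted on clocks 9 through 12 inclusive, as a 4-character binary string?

reg_0 = 0xFB95CC
clock 1: out=0, reg = 0xFDCAE6
clock 2: out=0, reg = 0x7EE573
clock 3: out=1, reg = 0xBF72B9
clock 4: out=1, reg = 0x5FB95C
clock 5: out=0, reg = 0x2FDCAE
clock 6: out=0, reg = 0x97EE57
clock 7: out=1, reg = 0x4BF72B
clock 8: out=1, reg = 0x25FB95
clock 9: out=1, reg = 0x92FDCA
clock 10: out=0, reg = 0x497EE5
clock 11: out=1, reg = 0xA4BF72
clock 12: out=0, reg = 0xD25FB9

1010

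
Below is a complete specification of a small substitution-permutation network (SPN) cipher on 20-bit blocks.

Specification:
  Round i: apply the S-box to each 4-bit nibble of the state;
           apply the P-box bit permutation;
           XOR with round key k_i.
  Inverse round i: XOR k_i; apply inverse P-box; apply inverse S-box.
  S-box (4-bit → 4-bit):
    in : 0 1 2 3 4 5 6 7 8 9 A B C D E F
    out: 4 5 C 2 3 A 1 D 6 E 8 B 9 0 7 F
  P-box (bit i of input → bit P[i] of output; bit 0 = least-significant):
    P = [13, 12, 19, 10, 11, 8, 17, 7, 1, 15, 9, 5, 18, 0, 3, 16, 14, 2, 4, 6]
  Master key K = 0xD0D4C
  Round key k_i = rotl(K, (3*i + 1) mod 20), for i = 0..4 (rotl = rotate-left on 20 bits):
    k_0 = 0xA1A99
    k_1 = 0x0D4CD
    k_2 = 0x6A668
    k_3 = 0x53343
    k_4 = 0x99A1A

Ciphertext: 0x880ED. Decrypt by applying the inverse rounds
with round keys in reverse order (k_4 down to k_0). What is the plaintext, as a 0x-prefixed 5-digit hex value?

0xDB3CE

s_0 = ciphertext = 0x880ED
s_1 = InvRound(s_0, k_4) = 0x957C3
s_2 = InvRound(s_1, k_3) = 0x66DA7
s_3 = InvRound(s_2, k_2) = 0xB8EBD
s_4 = InvRound(s_3, k_1) = 0x7A218
s_5 = InvRound(s_4, k_0) = 0xDB3CE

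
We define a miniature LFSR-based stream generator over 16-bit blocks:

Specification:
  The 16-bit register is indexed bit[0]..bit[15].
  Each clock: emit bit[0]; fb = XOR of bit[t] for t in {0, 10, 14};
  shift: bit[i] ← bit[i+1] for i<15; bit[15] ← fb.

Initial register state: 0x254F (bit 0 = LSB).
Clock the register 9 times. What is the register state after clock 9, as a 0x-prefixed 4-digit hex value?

reg_0 = 0x254F
clock 1: out=1, reg = 0x12A7
clock 2: out=1, reg = 0x8953
clock 3: out=1, reg = 0xC4A9
clock 4: out=1, reg = 0xE254
clock 5: out=0, reg = 0xF12A
clock 6: out=0, reg = 0xF895
clock 7: out=1, reg = 0x7C4A
clock 8: out=0, reg = 0x3E25
clock 9: out=1, reg = 0x1F12

0x1F12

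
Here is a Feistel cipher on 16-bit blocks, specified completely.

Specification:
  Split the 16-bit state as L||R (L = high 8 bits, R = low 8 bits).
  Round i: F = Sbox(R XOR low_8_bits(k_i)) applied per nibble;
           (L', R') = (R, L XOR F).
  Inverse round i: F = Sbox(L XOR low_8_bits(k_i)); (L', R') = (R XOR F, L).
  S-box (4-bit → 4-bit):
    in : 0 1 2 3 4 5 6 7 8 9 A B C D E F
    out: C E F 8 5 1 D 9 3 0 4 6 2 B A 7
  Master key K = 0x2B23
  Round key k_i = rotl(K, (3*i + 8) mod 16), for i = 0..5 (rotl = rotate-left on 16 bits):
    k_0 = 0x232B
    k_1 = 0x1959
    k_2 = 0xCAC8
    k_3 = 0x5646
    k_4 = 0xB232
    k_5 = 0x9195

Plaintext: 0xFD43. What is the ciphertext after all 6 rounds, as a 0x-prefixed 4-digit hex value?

0x7F47

s_0 = plaintext = 0xFD43
s_1 = Round(s_0, k_0) = 0x432E
s_2 = Round(s_1, k_1) = 0x2EDA
s_3 = Round(s_2, k_2) = 0xDAC1
s_4 = Round(s_3, k_3) = 0xC1E3
s_5 = Round(s_4, k_4) = 0xE37F
s_6 = Round(s_5, k_5) = 0x7F47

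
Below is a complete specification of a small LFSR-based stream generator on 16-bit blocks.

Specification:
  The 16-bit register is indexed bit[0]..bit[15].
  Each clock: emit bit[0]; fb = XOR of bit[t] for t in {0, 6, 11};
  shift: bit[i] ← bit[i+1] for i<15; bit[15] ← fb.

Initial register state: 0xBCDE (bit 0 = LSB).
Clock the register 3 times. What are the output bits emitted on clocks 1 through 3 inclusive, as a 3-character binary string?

reg_0 = 0xBCDE
clock 1: out=0, reg = 0x5E6F
clock 2: out=1, reg = 0xAF37
clock 3: out=1, reg = 0x579B

011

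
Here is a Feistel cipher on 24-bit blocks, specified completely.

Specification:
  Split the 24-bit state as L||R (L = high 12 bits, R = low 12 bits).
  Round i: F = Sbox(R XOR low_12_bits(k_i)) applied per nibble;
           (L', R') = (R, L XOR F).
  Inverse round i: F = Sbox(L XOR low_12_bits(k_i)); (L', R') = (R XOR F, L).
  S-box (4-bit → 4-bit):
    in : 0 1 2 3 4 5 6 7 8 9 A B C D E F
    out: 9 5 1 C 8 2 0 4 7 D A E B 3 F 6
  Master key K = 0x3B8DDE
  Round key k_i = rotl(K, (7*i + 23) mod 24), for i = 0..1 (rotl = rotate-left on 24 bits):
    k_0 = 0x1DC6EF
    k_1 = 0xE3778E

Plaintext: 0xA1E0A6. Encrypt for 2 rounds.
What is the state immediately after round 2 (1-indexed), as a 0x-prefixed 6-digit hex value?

0xA933F5

s_0 = plaintext = 0xA1E0A6
s_1 = Round(s_0, k_0) = 0x0A6A93
s_2 = Round(s_1, k_1) = 0xA933F5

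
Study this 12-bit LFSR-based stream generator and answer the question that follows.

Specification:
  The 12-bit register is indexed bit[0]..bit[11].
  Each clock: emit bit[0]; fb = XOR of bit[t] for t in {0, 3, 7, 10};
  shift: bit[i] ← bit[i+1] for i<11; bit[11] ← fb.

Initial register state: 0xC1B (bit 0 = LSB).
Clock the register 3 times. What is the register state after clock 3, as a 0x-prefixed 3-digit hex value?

reg_0 = 0xC1B
clock 1: out=1, reg = 0xE0D
clock 2: out=1, reg = 0xF06
clock 3: out=0, reg = 0xF83

0xF83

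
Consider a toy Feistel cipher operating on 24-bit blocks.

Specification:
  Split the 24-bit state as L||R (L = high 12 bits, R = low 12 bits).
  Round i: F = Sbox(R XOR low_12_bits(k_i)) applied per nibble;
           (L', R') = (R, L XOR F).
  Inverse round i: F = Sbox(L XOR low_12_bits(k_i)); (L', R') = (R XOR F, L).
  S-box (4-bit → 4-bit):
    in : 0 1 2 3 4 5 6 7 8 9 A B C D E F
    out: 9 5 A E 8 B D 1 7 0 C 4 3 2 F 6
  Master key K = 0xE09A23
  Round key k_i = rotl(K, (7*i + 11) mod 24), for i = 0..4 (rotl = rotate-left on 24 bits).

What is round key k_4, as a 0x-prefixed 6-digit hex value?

0x11F04D

K = 0xE09A23
k_0 = rotl(K, (7*0+11) mod 24) = rotl(K, 11) = 0xD11F04
k_1 = rotl(K, (7*1+11) mod 24) = rotl(K, 18) = 0x8F8268
k_2 = rotl(K, (7*2+11) mod 24) = rotl(K, 1) = 0xC13447
k_3 = rotl(K, (7*3+11) mod 24) = rotl(K, 8) = 0x9A23E0
k_4 = rotl(K, (7*4+11) mod 24) = rotl(K, 15) = 0x11F04D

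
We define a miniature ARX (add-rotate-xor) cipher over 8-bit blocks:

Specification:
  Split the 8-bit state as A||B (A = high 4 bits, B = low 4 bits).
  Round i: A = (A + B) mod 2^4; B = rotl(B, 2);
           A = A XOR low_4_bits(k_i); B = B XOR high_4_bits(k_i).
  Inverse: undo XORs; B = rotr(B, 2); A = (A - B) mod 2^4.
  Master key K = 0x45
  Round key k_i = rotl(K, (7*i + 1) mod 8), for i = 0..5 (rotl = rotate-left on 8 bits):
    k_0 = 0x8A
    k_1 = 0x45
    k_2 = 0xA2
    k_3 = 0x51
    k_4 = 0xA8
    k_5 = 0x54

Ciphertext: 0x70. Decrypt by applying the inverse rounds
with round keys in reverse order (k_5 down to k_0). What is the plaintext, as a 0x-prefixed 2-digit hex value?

s_0 = ciphertext = 0x70
s_1 = InvRound(s_0, k_5) = 0xE5
s_2 = InvRound(s_1, k_4) = 0x7F
s_3 = InvRound(s_2, k_3) = 0xCA
s_4 = InvRound(s_3, k_2) = 0xE0
s_5 = InvRound(s_4, k_1) = 0xA1
s_6 = InvRound(s_5, k_0) = 0xA6

0xA6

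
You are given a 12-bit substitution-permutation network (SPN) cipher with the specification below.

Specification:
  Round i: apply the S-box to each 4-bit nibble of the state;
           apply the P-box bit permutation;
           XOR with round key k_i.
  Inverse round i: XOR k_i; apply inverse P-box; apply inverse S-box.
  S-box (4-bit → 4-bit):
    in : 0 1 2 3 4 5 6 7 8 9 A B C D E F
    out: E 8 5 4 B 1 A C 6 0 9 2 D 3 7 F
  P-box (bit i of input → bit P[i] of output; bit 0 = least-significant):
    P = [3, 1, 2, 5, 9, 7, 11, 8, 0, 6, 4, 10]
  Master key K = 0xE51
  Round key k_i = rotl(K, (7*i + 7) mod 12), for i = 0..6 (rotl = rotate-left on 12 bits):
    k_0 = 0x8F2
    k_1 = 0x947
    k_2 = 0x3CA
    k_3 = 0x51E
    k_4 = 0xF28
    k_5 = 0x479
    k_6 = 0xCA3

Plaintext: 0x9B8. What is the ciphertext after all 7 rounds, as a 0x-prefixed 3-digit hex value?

0x5BD

s_0 = plaintext = 0x9B8
s_1 = Round(s_0, k_0) = 0x874
s_2 = Round(s_1, k_1) = 0x03D
s_3 = Round(s_2, k_2) = 0xF90
s_4 = Round(s_3, k_3) = 0x169
s_5 = Round(s_4, k_4) = 0xAA8
s_6 = Round(s_5, k_5) = 0x37E
s_7 = Round(s_6, k_6) = 0x5BD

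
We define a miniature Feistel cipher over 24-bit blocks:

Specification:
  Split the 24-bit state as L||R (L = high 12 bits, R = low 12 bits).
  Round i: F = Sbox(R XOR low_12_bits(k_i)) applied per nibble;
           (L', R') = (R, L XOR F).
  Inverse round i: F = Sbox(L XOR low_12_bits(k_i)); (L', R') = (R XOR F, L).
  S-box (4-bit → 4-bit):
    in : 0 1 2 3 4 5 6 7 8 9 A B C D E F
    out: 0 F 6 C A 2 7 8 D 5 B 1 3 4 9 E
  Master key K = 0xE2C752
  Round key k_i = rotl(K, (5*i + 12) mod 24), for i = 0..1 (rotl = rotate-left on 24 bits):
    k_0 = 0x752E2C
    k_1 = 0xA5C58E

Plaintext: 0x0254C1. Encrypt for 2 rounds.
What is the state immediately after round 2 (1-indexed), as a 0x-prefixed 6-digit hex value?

s_0 = plaintext = 0x0254C1
s_1 = Round(s_0, k_0) = 0x4C1BB1
s_2 = Round(s_1, k_1) = 0xBB1D0F

0xBB1D0F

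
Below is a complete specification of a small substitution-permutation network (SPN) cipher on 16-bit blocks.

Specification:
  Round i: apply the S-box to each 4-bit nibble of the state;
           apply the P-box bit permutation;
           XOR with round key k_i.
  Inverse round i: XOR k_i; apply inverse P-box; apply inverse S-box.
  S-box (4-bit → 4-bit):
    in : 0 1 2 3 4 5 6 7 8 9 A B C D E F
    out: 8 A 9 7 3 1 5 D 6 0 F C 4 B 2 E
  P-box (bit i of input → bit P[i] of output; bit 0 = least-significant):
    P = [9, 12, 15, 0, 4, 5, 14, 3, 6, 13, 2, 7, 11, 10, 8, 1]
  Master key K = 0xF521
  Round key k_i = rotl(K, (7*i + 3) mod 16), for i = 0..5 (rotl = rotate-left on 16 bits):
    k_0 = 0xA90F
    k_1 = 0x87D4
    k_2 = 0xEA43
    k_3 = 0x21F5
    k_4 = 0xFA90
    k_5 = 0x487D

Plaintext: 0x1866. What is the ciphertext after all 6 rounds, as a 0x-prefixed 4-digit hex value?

0xD4B9

s_0 = plaintext = 0x1866
s_1 = Round(s_0, k_0) = 0x4F19
s_2 = Round(s_1, k_1) = 0xAB78
s_3 = Round(s_2, k_2) = 0x37DD
s_4 = Round(s_3, k_3) = 0x3E08
s_5 = Round(s_4, k_4) = 0x4798
s_6 = Round(s_5, k_5) = 0xD4B9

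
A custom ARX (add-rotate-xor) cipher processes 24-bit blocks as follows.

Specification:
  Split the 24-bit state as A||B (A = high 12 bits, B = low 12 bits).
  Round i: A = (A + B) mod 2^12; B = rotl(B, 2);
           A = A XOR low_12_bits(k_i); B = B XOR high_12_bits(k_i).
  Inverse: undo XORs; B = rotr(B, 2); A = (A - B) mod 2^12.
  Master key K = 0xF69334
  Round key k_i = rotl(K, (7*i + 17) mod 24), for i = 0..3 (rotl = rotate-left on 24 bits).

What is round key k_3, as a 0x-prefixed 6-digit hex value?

K = 0xF69334
k_0 = rotl(K, (7*0+17) mod 24) = rotl(K, 17) = 0x69ED26
k_1 = rotl(K, (7*1+17) mod 24) = rotl(K, 0) = 0xF69334
k_2 = rotl(K, (7*2+17) mod 24) = rotl(K, 7) = 0x499A7B
k_3 = rotl(K, (7*3+17) mod 24) = rotl(K, 14) = 0xCD3DA4

0xCD3DA4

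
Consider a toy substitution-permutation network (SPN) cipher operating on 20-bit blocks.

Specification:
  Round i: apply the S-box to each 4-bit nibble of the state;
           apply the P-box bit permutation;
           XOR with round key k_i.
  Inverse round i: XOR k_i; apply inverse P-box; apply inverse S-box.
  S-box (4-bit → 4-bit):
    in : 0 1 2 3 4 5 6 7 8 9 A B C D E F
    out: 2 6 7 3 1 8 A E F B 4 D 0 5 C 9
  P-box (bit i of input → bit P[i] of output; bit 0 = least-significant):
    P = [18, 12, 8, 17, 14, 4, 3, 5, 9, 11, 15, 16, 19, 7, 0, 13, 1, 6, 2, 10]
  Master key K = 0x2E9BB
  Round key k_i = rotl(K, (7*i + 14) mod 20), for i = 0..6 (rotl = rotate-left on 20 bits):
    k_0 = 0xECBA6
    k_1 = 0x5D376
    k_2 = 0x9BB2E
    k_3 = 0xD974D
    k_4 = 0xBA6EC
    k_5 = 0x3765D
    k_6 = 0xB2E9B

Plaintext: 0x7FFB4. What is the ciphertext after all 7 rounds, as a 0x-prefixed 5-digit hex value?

s_0 = plaintext = 0x7FFB4
s_1 = Round(s_0, k_0) = 0x3ADCA
s_2 = Round(s_1, k_1) = 0x55035
s_3 = Round(s_2, k_2) = 0xBD73E
s_4 = Round(s_3, k_3) = 0x65A5A
s_5 = Round(s_4, k_4) = 0xB038C
s_6 = Round(s_5, k_5) = 0x338E3
s_7 = Round(s_6, k_6) = 0x6B471

0x6B471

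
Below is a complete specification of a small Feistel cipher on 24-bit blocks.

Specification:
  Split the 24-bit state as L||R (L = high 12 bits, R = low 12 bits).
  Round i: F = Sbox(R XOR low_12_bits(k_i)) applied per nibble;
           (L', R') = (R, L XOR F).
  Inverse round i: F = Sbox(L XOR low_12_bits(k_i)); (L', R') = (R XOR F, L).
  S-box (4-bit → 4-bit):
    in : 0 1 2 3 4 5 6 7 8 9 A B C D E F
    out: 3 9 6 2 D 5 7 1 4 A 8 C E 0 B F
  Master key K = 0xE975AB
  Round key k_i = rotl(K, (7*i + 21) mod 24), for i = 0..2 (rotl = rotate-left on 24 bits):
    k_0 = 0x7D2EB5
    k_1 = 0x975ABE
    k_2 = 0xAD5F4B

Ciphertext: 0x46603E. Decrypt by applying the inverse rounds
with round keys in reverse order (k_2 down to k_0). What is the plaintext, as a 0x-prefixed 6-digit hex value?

s_0 = ciphertext = 0x46603E
s_1 = InvRound(s_0, k_2) = 0xC5E466
s_2 = InvRound(s_1, k_1) = 0x3D5C5E
s_3 = InvRound(s_2, k_0) = 0xC2D3D5

0xC2D3D5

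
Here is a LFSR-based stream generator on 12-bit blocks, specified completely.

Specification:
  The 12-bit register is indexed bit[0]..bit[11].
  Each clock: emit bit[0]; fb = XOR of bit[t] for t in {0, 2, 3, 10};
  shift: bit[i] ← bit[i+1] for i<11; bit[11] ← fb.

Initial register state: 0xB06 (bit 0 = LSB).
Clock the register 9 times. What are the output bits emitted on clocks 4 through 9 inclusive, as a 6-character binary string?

000001

reg_0 = 0xB06
clock 1: out=0, reg = 0xD83
clock 2: out=1, reg = 0x6C1
clock 3: out=1, reg = 0x360
clock 4: out=0, reg = 0x1B0
clock 5: out=0, reg = 0x0D8
clock 6: out=0, reg = 0x86C
clock 7: out=0, reg = 0x436
clock 8: out=0, reg = 0x21B
clock 9: out=1, reg = 0x10D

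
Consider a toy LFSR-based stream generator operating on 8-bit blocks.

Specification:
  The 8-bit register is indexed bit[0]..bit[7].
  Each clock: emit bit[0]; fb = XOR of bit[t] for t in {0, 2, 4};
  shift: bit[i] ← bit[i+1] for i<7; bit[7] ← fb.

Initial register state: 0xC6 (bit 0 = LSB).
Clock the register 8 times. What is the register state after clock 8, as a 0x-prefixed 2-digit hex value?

0x8B

reg_0 = 0xC6
clock 1: out=0, reg = 0xE3
clock 2: out=1, reg = 0xF1
clock 3: out=1, reg = 0x78
clock 4: out=0, reg = 0xBC
clock 5: out=0, reg = 0x5E
clock 6: out=0, reg = 0x2F
clock 7: out=1, reg = 0x17
clock 8: out=1, reg = 0x8B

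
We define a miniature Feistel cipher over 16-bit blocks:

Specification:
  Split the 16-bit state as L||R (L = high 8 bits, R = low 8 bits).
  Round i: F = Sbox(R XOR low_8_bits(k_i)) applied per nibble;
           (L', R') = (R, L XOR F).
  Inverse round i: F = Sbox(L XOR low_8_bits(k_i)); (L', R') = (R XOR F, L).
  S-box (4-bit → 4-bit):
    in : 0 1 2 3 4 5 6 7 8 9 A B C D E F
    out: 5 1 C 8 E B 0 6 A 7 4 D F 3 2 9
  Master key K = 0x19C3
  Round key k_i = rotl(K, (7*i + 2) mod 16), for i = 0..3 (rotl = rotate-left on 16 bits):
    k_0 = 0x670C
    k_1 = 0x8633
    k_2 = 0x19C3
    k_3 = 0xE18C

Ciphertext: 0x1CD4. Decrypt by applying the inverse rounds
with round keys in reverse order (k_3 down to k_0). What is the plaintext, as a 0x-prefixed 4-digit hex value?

0x1B69

s_0 = ciphertext = 0x1CD4
s_1 = InvRound(s_0, k_3) = 0xA11C
s_2 = InvRound(s_1, k_2) = 0x10A1
s_3 = InvRound(s_2, k_1) = 0x6910
s_4 = InvRound(s_3, k_0) = 0x1B69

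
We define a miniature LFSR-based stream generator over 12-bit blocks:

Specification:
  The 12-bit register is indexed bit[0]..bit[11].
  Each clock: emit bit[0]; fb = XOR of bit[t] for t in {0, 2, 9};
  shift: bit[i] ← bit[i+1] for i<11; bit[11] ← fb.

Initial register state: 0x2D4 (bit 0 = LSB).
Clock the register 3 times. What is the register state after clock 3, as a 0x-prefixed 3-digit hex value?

reg_0 = 0x2D4
clock 1: out=0, reg = 0x16A
clock 2: out=0, reg = 0x0B5
clock 3: out=1, reg = 0x05A

0x05A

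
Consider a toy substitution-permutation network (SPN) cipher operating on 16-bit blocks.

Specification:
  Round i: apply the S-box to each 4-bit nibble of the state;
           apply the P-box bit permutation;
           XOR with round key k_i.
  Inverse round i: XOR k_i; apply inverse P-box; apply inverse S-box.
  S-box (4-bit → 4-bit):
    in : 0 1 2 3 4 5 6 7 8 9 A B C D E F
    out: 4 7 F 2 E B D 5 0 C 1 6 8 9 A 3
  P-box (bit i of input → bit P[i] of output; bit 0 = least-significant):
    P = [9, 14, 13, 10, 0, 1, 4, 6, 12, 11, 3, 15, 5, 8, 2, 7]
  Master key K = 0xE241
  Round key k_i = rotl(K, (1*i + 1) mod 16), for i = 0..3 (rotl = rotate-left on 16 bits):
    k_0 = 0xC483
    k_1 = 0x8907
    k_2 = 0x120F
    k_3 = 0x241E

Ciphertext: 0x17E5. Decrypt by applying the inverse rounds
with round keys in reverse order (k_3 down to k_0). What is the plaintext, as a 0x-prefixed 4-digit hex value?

s_0 = ciphertext = 0x17E5
s_1 = InvRound(s_0, k_3) = 0x5727
s_2 = InvRound(s_1, k_2) = 0xF08E
s_3 = InvRound(s_2, k_1) = 0xE1AB
s_4 = InvRound(s_3, k_0) = 0xF089

0xF089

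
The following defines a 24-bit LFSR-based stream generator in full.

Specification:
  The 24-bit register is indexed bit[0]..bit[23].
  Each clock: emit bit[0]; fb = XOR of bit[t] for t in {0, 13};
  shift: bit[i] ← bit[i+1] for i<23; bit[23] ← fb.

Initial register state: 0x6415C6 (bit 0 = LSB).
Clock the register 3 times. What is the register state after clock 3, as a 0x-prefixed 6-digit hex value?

reg_0 = 0x6415C6
clock 1: out=0, reg = 0x320AE3
clock 2: out=1, reg = 0x990571
clock 3: out=1, reg = 0xCC82B8

0xCC82B8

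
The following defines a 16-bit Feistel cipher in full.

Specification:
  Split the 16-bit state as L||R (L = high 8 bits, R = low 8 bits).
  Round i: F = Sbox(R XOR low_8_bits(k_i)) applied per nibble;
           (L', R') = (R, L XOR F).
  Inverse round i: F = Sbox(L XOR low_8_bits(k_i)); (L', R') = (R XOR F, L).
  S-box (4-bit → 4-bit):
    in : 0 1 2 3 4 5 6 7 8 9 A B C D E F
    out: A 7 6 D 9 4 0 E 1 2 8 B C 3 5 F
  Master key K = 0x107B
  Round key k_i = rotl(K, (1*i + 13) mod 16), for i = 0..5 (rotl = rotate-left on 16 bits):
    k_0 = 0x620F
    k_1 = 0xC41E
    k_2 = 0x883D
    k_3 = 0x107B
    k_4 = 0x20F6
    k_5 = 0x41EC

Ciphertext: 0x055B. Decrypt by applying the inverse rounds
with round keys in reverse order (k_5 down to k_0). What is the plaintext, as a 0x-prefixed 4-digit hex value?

s_0 = ciphertext = 0x055B
s_1 = InvRound(s_0, k_5) = 0x0905
s_2 = InvRound(s_1, k_4) = 0xFA09
s_3 = InvRound(s_2, k_3) = 0x1EFA
s_4 = InvRound(s_3, k_2) = 0x971E
s_5 = InvRound(s_4, k_1) = 0x0C97
s_6 = InvRound(s_5, k_0) = 0x3A0C

0x3A0C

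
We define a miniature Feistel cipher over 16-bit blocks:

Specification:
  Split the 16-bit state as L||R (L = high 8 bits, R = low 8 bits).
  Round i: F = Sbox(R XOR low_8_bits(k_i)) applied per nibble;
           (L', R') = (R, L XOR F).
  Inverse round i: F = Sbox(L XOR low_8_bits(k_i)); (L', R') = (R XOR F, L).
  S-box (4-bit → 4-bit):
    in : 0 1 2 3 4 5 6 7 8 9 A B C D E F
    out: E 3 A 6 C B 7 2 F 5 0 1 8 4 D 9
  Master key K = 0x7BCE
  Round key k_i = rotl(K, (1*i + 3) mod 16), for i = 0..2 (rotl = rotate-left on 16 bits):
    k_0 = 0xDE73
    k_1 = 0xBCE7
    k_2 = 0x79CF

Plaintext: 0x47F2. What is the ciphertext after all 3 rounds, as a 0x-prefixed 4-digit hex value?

s_0 = plaintext = 0x47F2
s_1 = Round(s_0, k_0) = 0xF2B4
s_2 = Round(s_1, k_1) = 0xB444
s_3 = Round(s_2, k_2) = 0x4445

0x4445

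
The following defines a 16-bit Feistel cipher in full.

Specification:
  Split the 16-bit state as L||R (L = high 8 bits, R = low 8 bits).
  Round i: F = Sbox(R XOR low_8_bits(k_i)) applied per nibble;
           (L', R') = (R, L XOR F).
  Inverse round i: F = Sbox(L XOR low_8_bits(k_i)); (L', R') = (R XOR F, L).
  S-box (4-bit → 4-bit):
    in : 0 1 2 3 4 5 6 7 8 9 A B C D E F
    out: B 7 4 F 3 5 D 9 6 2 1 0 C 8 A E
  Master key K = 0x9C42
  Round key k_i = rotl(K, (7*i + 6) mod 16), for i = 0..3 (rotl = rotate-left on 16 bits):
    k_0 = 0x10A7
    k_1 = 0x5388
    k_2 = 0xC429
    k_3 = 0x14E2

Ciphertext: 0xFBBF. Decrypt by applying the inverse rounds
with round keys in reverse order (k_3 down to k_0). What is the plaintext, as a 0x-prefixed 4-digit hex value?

s_0 = ciphertext = 0xFBBF
s_1 = InvRound(s_0, k_3) = 0xCDFB
s_2 = InvRound(s_1, k_2) = 0x58CD
s_3 = InvRound(s_2, k_1) = 0x4658
s_4 = InvRound(s_3, k_0) = 0xFF46

0xFF46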